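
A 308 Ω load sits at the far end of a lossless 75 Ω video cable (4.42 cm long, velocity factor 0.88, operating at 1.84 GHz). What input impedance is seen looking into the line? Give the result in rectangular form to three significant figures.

Z_in ≈ 20.7 + j26.7 Ω

λ = v/f = 0.88·c / 1.84 GHz = 0.143 m
βl = 2π·l/λ = 2π × 0.308 = 111°
tan(βl) = tan(111°) = -2.62
Z_in = Z_0·(Z_L + jZ_0·tanβl)/(Z_0 + jZ_L·tanβl)
     = 75·(308 − j196)/(75 − j806)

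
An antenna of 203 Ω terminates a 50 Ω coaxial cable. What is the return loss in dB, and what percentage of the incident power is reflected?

Γ = (203 − 50)/(203 + 50) = 0.605
RL = −20·log₁₀(0.605) = 4.37 dB
P_refl/P_inc = |Γ|² = 0.366

RL ≈ 4.37 dB; 36.6% of incident power reflected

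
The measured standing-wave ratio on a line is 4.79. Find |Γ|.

|Γ| = (S − 1)/(S + 1) = (4.79 − 1)/(4.79 + 1) = 3.79/5.79

|Γ| ≈ 0.655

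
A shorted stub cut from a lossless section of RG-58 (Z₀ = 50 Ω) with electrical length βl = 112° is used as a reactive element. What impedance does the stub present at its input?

Z_in ≈ −j124 Ω

tan(βl) = -2.48
For a shorted stub, Z_in = jZ_0·tan(βl)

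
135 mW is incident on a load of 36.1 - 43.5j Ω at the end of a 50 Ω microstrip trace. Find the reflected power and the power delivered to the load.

P_reflected ≈ 30.3 mW; P_delivered ≈ 105 mW

|Γ| = |(-13.9 − j43.5)/(86.1 − j43.5)| = 0.473
|Γ|² = 0.224
P_refl = |Γ|²·P_inc = 30.3 mW, P_del = (1 − |Γ|²)·P_inc = 105 mW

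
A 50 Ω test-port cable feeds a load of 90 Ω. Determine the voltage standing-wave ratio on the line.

For a purely resistive load, VSWR = R_L/Z_0 or Z_0/R_L (whichever > 1) = 90/50

VSWR ≈ 1.8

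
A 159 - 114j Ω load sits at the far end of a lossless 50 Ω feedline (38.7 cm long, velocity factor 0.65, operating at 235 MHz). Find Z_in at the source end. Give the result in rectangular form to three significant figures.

Z_in ≈ 229 + j61.5 Ω

λ = v/f = 0.65·c / 235 MHz = 0.83 m
βl = 2π·l/λ = 2π × 0.466 = 168°
tan(βl) = tan(168°) = -0.214
Z_in = Z_0·(Z_L + jZ_0·tanβl)/(Z_0 + jZ_L·tanβl)
     = 50·(159 − j125)/(25.6 − j34.1)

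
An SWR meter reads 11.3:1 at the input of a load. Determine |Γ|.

|Γ| = (S − 1)/(S + 1) = (11.3 − 1)/(11.3 + 1) = 10.3/12.3

|Γ| ≈ 0.837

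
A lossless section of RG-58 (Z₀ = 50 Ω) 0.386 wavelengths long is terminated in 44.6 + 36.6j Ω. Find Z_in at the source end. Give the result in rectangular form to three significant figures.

Z_in ≈ 23.9 + j7.09 Ω

βl = 2π × 0.386 = 139°
tan(βl) = tan(139°) = -0.871
Z_in = Z_0·(Z_L + jZ_0·tanβl)/(Z_0 + jZ_L·tanβl)
     = 50·(44.6 − j6.93)/(81.9 − j38.8)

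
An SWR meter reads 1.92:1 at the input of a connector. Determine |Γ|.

|Γ| ≈ 0.315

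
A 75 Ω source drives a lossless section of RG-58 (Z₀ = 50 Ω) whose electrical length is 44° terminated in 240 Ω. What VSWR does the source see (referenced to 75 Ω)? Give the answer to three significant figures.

tan(βl) = 0.966
Z_in = Z_0·(Z_L + jZ_0·tanβl)/(Z_0 + jZ_L·tanβl) = 20.6 − j47.3 Ω
Γ_s = (Z_in − Z_s)/(Z_in + Z_s) = (-54.4 − j47.3)/(95.6 − j47.3), |Γ_s| = 0.676
VSWR = (1 + |Γ_s|)/(1 − |Γ_s|)

VSWR ≈ 5.17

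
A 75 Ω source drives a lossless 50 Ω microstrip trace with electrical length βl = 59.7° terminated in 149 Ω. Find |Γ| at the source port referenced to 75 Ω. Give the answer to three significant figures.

|Γ| ≈ 0.59

tan(βl) = 1.71
Z_in = Z_0·(Z_L + jZ_0·tanβl)/(Z_0 + jZ_L·tanβl) = 21.7 − j25 Ω
Γ_s = (Z_in − Z_s)/(Z_in + Z_s) = (-53.3 − j25)/(96.7 − j25), |Γ_s| = 0.59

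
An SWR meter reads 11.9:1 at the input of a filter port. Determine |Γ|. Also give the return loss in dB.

|Γ| ≈ 0.845; return loss ≈ 1.46 dB

|Γ| = (S − 1)/(S + 1) = (11.9 − 1)/(11.9 + 1) = 10.9/12.9
RL = −20·log₁₀|Γ| = −20·log₁₀(0.845)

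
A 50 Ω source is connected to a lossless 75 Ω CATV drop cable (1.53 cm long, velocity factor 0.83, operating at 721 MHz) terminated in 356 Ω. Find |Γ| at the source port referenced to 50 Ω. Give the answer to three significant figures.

λ = v/f = 0.83·c / 721 MHz = 0.345 m
βl = 2π·l/λ = 2π × 0.0443 = 15.9°
tan(βl) = 0.286
Z_in = Z_0·(Z_L + jZ_0·tanβl)/(Z_0 + jZ_L·tanβl) = 136 − j162 Ω
Γ_s = (Z_in − Z_s)/(Z_in + Z_s) = (85.6 − j162)/(186 − j162), |Γ_s| = 0.745

|Γ| ≈ 0.745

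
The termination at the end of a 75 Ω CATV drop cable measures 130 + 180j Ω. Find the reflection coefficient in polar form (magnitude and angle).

Γ = (Z_L − Z_0)/(Z_L + Z_0) = (55 + j180)/(205 + j180)
|Γ| = 188/273 = 0.69

Γ ≈ 0.69 ∠ 31.7°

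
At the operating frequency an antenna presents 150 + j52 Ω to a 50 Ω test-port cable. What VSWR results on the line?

VSWR ≈ 3.4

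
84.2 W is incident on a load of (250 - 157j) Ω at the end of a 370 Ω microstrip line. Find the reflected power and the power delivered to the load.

P_reflected ≈ 8.04 W; P_delivered ≈ 76.2 W

|Γ| = |(-120 − j157)/(620 − j157)| = 0.309
|Γ|² = 0.0955
P_refl = |Γ|²·P_inc = 8.04 W, P_del = (1 − |Γ|²)·P_inc = 76.2 W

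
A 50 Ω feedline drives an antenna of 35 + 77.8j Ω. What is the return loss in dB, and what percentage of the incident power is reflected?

Γ = (-15 + j77.8)/(85 + j77.8), |Γ| = 0.688
RL = −20·log₁₀(0.688) = 3.25 dB
P_refl/P_inc = |Γ|² = 0.473

RL ≈ 3.25 dB; 47.3% of incident power reflected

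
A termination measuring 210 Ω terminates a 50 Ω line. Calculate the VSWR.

Γ = (210 − 50)/(210 + 50) = 0.615
VSWR = (1 + 0.615)/(1 − 0.615)

VSWR ≈ 4.2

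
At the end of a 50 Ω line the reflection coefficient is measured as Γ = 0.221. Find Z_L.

Z_L ≈ 78.4 Ω

Z_L = Z_0·(1 + Γ)/(1 − Γ) = 50·(1.22)/(0.779)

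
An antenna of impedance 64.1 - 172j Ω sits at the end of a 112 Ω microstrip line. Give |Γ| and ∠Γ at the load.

Γ ≈ 0.725 ∠ -61.2°

Γ = (Z_L − Z_0)/(Z_L + Z_0) = (-47.9 − j172)/(176.1 − j172)
|Γ| = 179/246 = 0.725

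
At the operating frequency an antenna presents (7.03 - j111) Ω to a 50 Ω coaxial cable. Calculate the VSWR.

VSWR ≈ 42.3

Γ = (Z_L − Z_0)/(Z_L + Z_0) = (-42.97 − j111)/(57.03 − j111)
|Γ| = 119/125 = 0.954
VSWR = (1 + |Γ|)/(1 − |Γ|) = 1.95/0.0462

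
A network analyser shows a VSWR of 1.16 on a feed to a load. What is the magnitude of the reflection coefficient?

|Γ| ≈ 0.0741

|Γ| = (S − 1)/(S + 1) = (1.16 − 1)/(1.16 + 1) = 0.16/2.16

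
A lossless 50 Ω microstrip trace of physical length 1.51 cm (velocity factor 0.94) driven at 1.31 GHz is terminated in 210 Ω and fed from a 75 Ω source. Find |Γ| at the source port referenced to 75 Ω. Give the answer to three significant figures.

|Γ| ≈ 0.553

λ = v/f = 0.94·c / 1.31 GHz = 0.215 m
βl = 2π·l/λ = 2π × 0.0701 = 25.3°
tan(βl) = 0.472
Z_in = Z_0·(Z_L + jZ_0·tanβl)/(Z_0 + jZ_L·tanβl) = 52.1 − j79.7 Ω
Γ_s = (Z_in − Z_s)/(Z_in + Z_s) = (-22.9 − j79.7)/(127 − j79.7), |Γ_s| = 0.553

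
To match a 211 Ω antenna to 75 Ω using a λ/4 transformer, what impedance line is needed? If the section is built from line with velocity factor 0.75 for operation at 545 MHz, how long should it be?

Z_qwt ≈ 126 Ω; length ≈ 10.3 cm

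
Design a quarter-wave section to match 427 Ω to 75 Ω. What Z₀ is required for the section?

Z_qwt ≈ 179 Ω

Z_qwt = √(Z_0·R_L) = √(75 × 427) = √32020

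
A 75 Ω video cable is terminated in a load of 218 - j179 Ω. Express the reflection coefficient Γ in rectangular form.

Γ ≈ 0.627 − j0.228

Γ = (Z_L − Z_0)/(Z_L + Z_0) = (143 − j179)/(293 − j179)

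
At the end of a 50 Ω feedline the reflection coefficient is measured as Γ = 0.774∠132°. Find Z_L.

Z_L ≈ 7.61 + j21.8 Ω

Z_L = Z_0·(1 + Γ)/(1 − Γ) = 50·(0.482 + j0.575)/(1.52 − j0.575)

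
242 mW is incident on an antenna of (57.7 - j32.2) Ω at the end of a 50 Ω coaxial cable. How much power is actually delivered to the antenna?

|Γ| = |(7.7 − j32.2)/(107.7 − j32.2)| = 0.295
|Γ|² = 0.0867
P_refl = |Γ|²·P_inc = 21 mW, P_del = (1 − |Γ|²)·P_inc = 221 mW

P_delivered ≈ 221 mW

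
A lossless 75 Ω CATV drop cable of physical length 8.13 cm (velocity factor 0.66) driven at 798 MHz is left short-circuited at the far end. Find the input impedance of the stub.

λ = v/f = 0.66·c / 798 MHz = 0.248 m
βl = 2π·l/λ = 2π × 0.328 = 118°
tan(βl) = -1.88
For a short-circuited stub, Z_in = jZ_0·tan(βl)

Z_in ≈ −j141 Ω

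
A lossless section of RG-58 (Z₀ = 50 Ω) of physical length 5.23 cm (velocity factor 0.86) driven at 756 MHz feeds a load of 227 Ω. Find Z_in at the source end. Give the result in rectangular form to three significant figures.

λ = v/f = 0.86·c / 756 MHz = 0.341 m
βl = 2π·l/λ = 2π × 0.153 = 55.2°
tan(βl) = tan(55.2°) = 1.44
Z_in = Z_0·(Z_L + jZ_0·tanβl)/(Z_0 + jZ_L·tanβl)
     = 50·(227 + j71.9)/(50 + j326)

Z_in ≈ 16 − j32.3 Ω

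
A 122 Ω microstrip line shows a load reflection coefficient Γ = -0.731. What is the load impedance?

Z_L = Z_0·(1 + Γ)/(1 − Γ) = 122·(0.269)/(1.73)

Z_L ≈ 19 Ω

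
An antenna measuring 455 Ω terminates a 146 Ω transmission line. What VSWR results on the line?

For a purely resistive load, VSWR = R_L/Z_0 or Z_0/R_L (whichever > 1) = 455/146

VSWR ≈ 3.12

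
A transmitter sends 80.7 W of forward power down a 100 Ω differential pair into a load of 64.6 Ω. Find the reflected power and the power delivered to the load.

Γ = (64.6 − 100)/(64.6 + 100) = -0.215
|Γ|² = 0.0463
P_refl = |Γ|²·P_inc = 3.73 W, P_del = (1 − |Γ|²)·P_inc = 77 W

P_reflected ≈ 3.73 W; P_delivered ≈ 77 W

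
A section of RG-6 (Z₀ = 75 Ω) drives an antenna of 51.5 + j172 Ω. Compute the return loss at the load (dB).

Γ = (-23.5 + j172)/(126.5 + j172), |Γ| = 0.813
RL = −20·log₁₀|Γ| = −20·log₁₀(0.813)

RL ≈ 1.8 dB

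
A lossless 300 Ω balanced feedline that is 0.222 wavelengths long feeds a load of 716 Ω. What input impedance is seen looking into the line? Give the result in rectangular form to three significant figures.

βl = 2π × 0.222 = 79.9°
tan(βl) = tan(79.9°) = 5.63
Z_in = Z_0·(Z_L + jZ_0·tanβl)/(Z_0 + jZ_L·tanβl)
     = 300·(716 + j1690)/(300 + j4030)

Z_in ≈ 129 − j43.7 Ω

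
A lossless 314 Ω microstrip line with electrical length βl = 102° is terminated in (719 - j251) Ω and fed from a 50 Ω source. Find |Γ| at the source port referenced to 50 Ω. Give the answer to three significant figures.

tan(βl) = -4.7
Z_in = Z_0·(Z_L + jZ_0·tanβl)/(Z_0 + jZ_L·tanβl) = 134 + j101 Ω
Γ_s = (Z_in − Z_s)/(Z_in + Z_s) = (84.5 + j101)/(184 + j101), |Γ_s| = 0.627

|Γ| ≈ 0.627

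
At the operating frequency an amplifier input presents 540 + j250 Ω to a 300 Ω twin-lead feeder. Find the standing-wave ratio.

VSWR ≈ 2.31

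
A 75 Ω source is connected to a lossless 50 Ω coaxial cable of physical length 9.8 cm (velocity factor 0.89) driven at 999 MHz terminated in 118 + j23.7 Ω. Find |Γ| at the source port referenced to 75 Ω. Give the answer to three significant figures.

|Γ| ≈ 0.506

λ = v/f = 0.89·c / 999 MHz = 0.267 m
βl = 2π·l/λ = 2π × 0.367 = 132°
tan(βl) = -1.11
Z_in = Z_0·(Z_L + jZ_0·tanβl)/(Z_0 + jZ_L·tanβl) = 28.6 + j28.3 Ω
Γ_s = (Z_in − Z_s)/(Z_in + Z_s) = (-46.4 + j28.3)/(104 + j28.3), |Γ_s| = 0.506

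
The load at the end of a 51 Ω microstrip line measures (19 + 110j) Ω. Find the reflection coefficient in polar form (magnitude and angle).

Γ = (Z_L − Z_0)/(Z_L + Z_0) = (-32 + j110)/(70 + j110)
|Γ| = 115/130 = 0.879

Γ ≈ 0.879 ∠ 48.7°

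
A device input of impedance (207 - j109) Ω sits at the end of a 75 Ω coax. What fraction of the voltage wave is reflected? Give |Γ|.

Γ = (Z_L − Z_0)/(Z_L + Z_0) = (132 − j109)/(282 − j109)
|Γ| = 171/302

|Γ| ≈ 0.566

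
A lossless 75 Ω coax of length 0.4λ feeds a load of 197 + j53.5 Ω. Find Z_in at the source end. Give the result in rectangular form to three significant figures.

βl = 2π × 0.4 = 144°
tan(βl) = tan(144°) = -0.727
Z_in = Z_0·(Z_L + jZ_0·tanβl)/(Z_0 + jZ_L·tanβl)
     = 75·(197 − j0.991)/(114 − j143)

Z_in ≈ 50.6 + j63 Ω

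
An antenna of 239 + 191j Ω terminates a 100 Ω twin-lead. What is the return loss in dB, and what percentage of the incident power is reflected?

RL ≈ 4.33 dB; 36.9% of incident power reflected

Γ = (139 + j191)/(339 + j191), |Γ| = 0.607
RL = −20·log₁₀(0.607) = 4.33 dB
P_refl/P_inc = |Γ|² = 0.369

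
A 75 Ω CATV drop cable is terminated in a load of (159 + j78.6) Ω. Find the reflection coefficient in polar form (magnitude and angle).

Γ ≈ 0.466 ∠ 24.5°

Γ = (Z_L − Z_0)/(Z_L + Z_0) = (84 + j78.6)/(234 + j78.6)
|Γ| = 115/247 = 0.466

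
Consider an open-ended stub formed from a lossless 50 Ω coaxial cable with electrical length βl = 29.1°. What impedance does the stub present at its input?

tan(βl) = 0.557
For an open-ended stub, Z_in = −jZ_0·cot(βl) = −jZ_0/tan(βl)

Z_in ≈ −j89.8 Ω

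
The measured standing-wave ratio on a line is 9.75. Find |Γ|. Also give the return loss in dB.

|Γ| = (S − 1)/(S + 1) = (9.75 − 1)/(9.75 + 1) = 8.75/10.8
RL = −20·log₁₀|Γ| = −20·log₁₀(0.814)

|Γ| ≈ 0.814; return loss ≈ 1.79 dB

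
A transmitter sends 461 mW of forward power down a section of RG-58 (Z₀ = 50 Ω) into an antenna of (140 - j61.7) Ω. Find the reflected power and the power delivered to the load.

P_reflected ≈ 138 mW; P_delivered ≈ 323 mW

|Γ| = |(90 − j61.7)/(190 − j61.7)| = 0.546
|Γ|² = 0.298
P_refl = |Γ|²·P_inc = 138 mW, P_del = (1 − |Γ|²)·P_inc = 323 mW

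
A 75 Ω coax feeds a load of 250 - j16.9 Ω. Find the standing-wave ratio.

VSWR ≈ 3.35

Γ = (Z_L − Z_0)/(Z_L + Z_0) = (175 − j16.9)/(325 − j16.9)
|Γ| = 176/325 = 0.54
VSWR = (1 + |Γ|)/(1 − |Γ|) = 1.54/0.46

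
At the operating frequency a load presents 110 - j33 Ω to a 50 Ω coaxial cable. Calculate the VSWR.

Γ = (Z_L − Z_0)/(Z_L + Z_0) = (60 − j33)/(160 − j33)
|Γ| = 68.5/163 = 0.419
VSWR = (1 + |Γ|)/(1 − |Γ|) = 1.42/0.581

VSWR ≈ 2.44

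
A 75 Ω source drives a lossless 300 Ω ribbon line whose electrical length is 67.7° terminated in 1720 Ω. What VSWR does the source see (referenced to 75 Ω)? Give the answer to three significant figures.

VSWR ≈ 4.93

tan(βl) = 2.44
Z_in = Z_0·(Z_L + jZ_0·tanβl)/(Z_0 + jZ_L·tanβl) = 60.8 − j119 Ω
Γ_s = (Z_in − Z_s)/(Z_in + Z_s) = (-14.2 − j119)/(136 − j119), |Γ_s| = 0.663
VSWR = (1 + |Γ_s|)/(1 − |Γ_s|)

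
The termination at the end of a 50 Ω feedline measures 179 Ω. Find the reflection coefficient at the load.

Γ = 0.563

Γ = (Z_L − Z_0)/(Z_L + Z_0) = (179 − 50)/(179 + 50) = 129/229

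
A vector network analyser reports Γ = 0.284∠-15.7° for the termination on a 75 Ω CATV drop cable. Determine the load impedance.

Z_L = Z_0·(1 + Γ)/(1 − Γ) = 75·(1.27 − j0.0769)/(0.727 + j0.0769)

Z_L ≈ 129 − j21.6 Ω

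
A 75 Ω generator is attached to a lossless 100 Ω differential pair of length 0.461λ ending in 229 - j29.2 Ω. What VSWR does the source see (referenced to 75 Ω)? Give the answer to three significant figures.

βl = 2π × 0.461 = 166°
tan(βl) = -0.25
Z_in = Z_0·(Z_L + jZ_0·tanβl)/(Z_0 + jZ_L·tanβl) = 205 + j68.1 Ω
Γ_s = (Z_in − Z_s)/(Z_in + Z_s) = (130 + j68.1)/(280 + j68.1), |Γ_s| = 0.509
VSWR = (1 + |Γ_s|)/(1 − |Γ_s|)

VSWR ≈ 3.08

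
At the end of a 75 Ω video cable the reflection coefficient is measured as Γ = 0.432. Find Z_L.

Z_L = Z_0·(1 + Γ)/(1 − Γ) = 75·(1.43)/(0.568)

Z_L ≈ 189 Ω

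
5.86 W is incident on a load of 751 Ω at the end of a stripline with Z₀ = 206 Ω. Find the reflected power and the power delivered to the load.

Γ = (751 − 206)/(751 + 206) = 0.569
|Γ|² = 0.324
P_refl = |Γ|²·P_inc = 1.9 W, P_del = (1 − |Γ|²)·P_inc = 3.96 W

P_reflected ≈ 1.9 W; P_delivered ≈ 3.96 W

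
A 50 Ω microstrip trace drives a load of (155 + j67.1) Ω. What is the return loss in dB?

Γ = (105 + j67.1)/(205 + j67.1), |Γ| = 0.578
RL = −20·log₁₀|Γ| = −20·log₁₀(0.578)

RL ≈ 4.77 dB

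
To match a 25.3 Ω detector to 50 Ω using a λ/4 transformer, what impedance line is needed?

Z_qwt = √(Z_0·R_L) = √(50 × 25.3) = √1265

Z_qwt ≈ 35.6 Ω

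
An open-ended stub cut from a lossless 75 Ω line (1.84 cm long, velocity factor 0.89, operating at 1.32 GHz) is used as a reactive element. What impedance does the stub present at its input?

λ = v/f = 0.89·c / 1.32 GHz = 0.202 m
βl = 2π·l/λ = 2π × 0.091 = 32.7°
tan(βl) = 0.643
For an open-ended stub, Z_in = −jZ_0·cot(βl) = −jZ_0/tan(βl)

Z_in ≈ −j117 Ω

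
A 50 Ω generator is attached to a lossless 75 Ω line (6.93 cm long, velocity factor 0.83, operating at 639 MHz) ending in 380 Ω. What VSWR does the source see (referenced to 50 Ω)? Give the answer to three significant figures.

λ = v/f = 0.83·c / 639 MHz = 0.39 m
βl = 2π·l/λ = 2π × 0.178 = 64°
tan(βl) = 2.05
Z_in = Z_0·(Z_L + jZ_0·tanβl)/(Z_0 + jZ_L·tanβl) = 18.1 − j34.8 Ω
Γ_s = (Z_in − Z_s)/(Z_in + Z_s) = (-31.9 − j34.8)/(68.1 − j34.8), |Γ_s| = 0.616
VSWR = (1 + |Γ_s|)/(1 − |Γ_s|)

VSWR ≈ 4.22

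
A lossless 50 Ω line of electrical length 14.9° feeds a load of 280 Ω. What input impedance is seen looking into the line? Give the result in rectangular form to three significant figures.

Z_in ≈ 93.1 − j125 Ω

tan(βl) = tan(14.9°) = 0.266
Z_in = Z_0·(Z_L + jZ_0·tanβl)/(Z_0 + jZ_L·tanβl)
     = 50·(280 + j13.3)/(50 + j74.5)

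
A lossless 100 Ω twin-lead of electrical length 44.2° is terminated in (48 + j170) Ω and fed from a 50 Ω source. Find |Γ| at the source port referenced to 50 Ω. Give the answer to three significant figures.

|Γ| ≈ 0.883

tan(βl) = 0.972
Z_in = Z_0·(Z_L + jZ_0·tanβl)/(Z_0 + jZ_L·tanβl) = 145 − j306 Ω
Γ_s = (Z_in − Z_s)/(Z_in + Z_s) = (94.9 − j306)/(195 − j306), |Γ_s| = 0.883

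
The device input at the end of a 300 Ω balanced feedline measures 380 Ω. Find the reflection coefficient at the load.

Γ = 0.118

Γ = (Z_L − Z_0)/(Z_L + Z_0) = (380 − 300)/(380 + 300) = 80/680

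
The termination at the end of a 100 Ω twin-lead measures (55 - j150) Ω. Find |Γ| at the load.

|Γ| ≈ 0.726

Γ = (Z_L − Z_0)/(Z_L + Z_0) = (-45 − j150)/(155 − j150)
|Γ| = 157/216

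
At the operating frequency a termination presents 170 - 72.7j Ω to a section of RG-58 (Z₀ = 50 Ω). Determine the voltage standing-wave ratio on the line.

Γ = (Z_L − Z_0)/(Z_L + Z_0) = (120 − j72.7)/(220 − j72.7)
|Γ| = 140/232 = 0.606
VSWR = (1 + |Γ|)/(1 − |Γ|) = 1.61/0.394

VSWR ≈ 4.07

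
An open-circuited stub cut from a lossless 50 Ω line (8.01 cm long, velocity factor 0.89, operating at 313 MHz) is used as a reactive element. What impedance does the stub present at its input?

Z_in ≈ −j74.7 Ω

λ = v/f = 0.89·c / 313 MHz = 0.853 m
βl = 2π·l/λ = 2π × 0.0939 = 33.8°
tan(βl) = 0.67
For an open-circuited stub, Z_in = −jZ_0·cot(βl) = −jZ_0/tan(βl)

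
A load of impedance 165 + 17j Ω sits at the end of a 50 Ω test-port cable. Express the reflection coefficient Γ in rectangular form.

Γ = (Z_L − Z_0)/(Z_L + Z_0) = (115 + j17)/(215 + j17)

Γ ≈ 0.538 + j0.0365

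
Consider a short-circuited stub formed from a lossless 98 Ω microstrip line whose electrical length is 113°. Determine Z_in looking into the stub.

Z_in ≈ −j231 Ω

tan(βl) = -2.36
For a short-circuited stub, Z_in = jZ_0·tan(βl)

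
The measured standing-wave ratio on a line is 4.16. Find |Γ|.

|Γ| = (S − 1)/(S + 1) = (4.16 − 1)/(4.16 + 1) = 3.16/5.16

|Γ| ≈ 0.612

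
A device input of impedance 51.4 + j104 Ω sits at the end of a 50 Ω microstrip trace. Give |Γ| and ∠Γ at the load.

Γ = (Z_L − Z_0)/(Z_L + Z_0) = (1.4 + j104)/(101.4 + j104)
|Γ| = 104/145 = 0.716

Γ ≈ 0.716 ∠ 43.5°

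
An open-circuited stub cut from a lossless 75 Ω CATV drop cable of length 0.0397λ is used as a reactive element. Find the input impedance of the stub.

βl = 2π × 0.0397 = 14.3°
tan(βl) = 0.255
For an open-circuited stub, Z_in = −jZ_0·cot(βl) = −jZ_0/tan(βl)

Z_in ≈ −j294 Ω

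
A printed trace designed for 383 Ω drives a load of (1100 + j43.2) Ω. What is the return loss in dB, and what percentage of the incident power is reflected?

RL ≈ 6.3 dB; 23.4% of incident power reflected

Γ = (717 + j43.2)/(1483 + j43.2), |Γ| = 0.484
RL = −20·log₁₀(0.484) = 6.3 dB
P_refl/P_inc = |Γ|² = 0.234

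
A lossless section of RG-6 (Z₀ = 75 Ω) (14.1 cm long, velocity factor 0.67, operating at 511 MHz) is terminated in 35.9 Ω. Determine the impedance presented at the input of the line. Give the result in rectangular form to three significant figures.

λ = v/f = 0.67·c / 511 MHz = 0.393 m
βl = 2π·l/λ = 2π × 0.358 = 129°
tan(βl) = tan(129°) = -1.23
Z_in = Z_0·(Z_L + jZ_0·tanβl)/(Z_0 + jZ_L·tanβl)
     = 75·(35.9 − j92.5)/(75 − j44.3)

Z_in ≈ 67.1 − j52.9 Ω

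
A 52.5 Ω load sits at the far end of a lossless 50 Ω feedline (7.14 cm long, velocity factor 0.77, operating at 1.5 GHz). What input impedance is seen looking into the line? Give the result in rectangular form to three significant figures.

Z_in ≈ 52.2 + j1.12 Ω

λ = v/f = 0.77·c / 1.5 GHz = 0.154 m
βl = 2π·l/λ = 2π × 0.464 = 167°
tan(βl) = tan(167°) = -0.233
Z_in = Z_0·(Z_L + jZ_0·tanβl)/(Z_0 + jZ_L·tanβl)
     = 50·(52.5 − j11.6)/(50 − j12.2)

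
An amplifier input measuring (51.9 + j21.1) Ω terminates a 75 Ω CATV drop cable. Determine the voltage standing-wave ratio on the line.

VSWR ≈ 1.64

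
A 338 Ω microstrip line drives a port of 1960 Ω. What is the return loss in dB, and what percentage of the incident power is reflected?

RL ≈ 3.03 dB; 49.8% of incident power reflected

Γ = (1960 − 338)/(1960 + 338) = 0.706
RL = −20·log₁₀(0.706) = 3.03 dB
P_refl/P_inc = |Γ|² = 0.498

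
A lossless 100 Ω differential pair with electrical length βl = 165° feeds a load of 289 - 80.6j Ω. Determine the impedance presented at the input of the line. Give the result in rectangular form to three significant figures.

Z_in ≈ 255 + j115 Ω

tan(βl) = tan(165°) = -0.268
Z_in = Z_0·(Z_L + jZ_0·tanβl)/(Z_0 + jZ_L·tanβl)
     = 100·(289 − j107)/(78.4 − j77.4)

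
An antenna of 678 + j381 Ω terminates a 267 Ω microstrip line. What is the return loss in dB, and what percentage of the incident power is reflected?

Γ = (411 + j381)/(945 + j381), |Γ| = 0.55
RL = −20·log₁₀(0.55) = 5.19 dB
P_refl/P_inc = |Γ|² = 0.303

RL ≈ 5.19 dB; 30.3% of incident power reflected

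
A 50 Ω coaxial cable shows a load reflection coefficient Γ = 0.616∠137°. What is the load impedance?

Z_L = Z_0·(1 + Γ)/(1 − Γ) = 50·(0.549 + j0.42)/(1.45 − j0.42)

Z_L ≈ 13.6 + j18.4 Ω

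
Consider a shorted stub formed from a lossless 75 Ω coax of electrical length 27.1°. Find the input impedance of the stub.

Z_in ≈ +j38.4 Ω

tan(βl) = 0.512
For a shorted stub, Z_in = jZ_0·tan(βl)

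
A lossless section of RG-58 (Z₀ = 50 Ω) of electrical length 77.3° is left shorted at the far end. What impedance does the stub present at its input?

Z_in ≈ +j222 Ω

tan(βl) = 4.44
For a shorted stub, Z_in = jZ_0·tan(βl)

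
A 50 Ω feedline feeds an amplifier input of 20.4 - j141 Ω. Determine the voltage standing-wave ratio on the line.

VSWR ≈ 22.3

Γ = (Z_L − Z_0)/(Z_L + Z_0) = (-29.6 − j141)/(70.4 − j141)
|Γ| = 144/158 = 0.914
VSWR = (1 + |Γ|)/(1 − |Γ|) = 1.91/0.0858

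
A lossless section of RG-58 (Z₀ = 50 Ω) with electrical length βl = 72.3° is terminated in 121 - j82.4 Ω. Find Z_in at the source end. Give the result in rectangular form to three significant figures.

Z_in ≈ 13.7 − j4.81 Ω

tan(βl) = tan(72.3°) = 3.13
Z_in = Z_0·(Z_L + jZ_0·tanβl)/(Z_0 + jZ_L·tanβl)
     = 50·(121 + j74.3)/(308 + j379)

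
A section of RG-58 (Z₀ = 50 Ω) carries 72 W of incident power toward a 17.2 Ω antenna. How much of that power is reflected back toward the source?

Γ = (17.2 − 50)/(17.2 + 50) = -0.488
|Γ|² = 0.238
P_refl = |Γ|²·P_inc = 17.2 W, P_del = (1 − |Γ|²)·P_inc = 54.8 W

P_reflected ≈ 17.2 W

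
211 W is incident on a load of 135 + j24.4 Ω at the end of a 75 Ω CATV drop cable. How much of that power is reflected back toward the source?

|Γ| = |(60 + j24.4)/(210 + j24.4)| = 0.306
|Γ|² = 0.0939
P_refl = |Γ|²·P_inc = 19.8 W, P_del = (1 − |Γ|²)·P_inc = 191 W

P_reflected ≈ 19.8 W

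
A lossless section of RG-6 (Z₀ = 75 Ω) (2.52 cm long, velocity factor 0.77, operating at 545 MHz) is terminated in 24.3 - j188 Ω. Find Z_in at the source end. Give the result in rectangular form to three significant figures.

Z_in ≈ 7.1 − j80.5 Ω

λ = v/f = 0.77·c / 545 MHz = 0.424 m
βl = 2π·l/λ = 2π × 0.0595 = 21.4°
tan(βl) = tan(21.4°) = 0.392
Z_in = Z_0·(Z_L + jZ_0·tanβl)/(Z_0 + jZ_L·tanβl)
     = 75·(24.3 − j159)/(149 + j9.52)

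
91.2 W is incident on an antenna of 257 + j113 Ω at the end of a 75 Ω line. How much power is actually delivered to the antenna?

P_delivered ≈ 57.2 W

|Γ| = |(182 + j113)/(332 + j113)| = 0.611
|Γ|² = 0.373
P_refl = |Γ|²·P_inc = 34 W, P_del = (1 − |Γ|²)·P_inc = 57.2 W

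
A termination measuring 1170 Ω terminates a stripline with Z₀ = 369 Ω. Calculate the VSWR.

Γ = (1170 − 369)/(1170 + 369) = 0.52
VSWR = (1 + 0.52)/(1 − 0.52)

VSWR ≈ 3.17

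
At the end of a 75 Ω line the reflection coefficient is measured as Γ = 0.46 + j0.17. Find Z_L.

Z_L ≈ 178 + j79.6 Ω

Z_L = Z_0·(1 + Γ)/(1 − Γ) = 75·(1.46 + j0.17)/(0.54 − j0.17)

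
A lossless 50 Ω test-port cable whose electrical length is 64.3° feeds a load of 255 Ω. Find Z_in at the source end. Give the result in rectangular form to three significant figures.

Z_in ≈ 12 − j22.9 Ω

tan(βl) = tan(64.3°) = 2.08
Z_in = Z_0·(Z_L + jZ_0·tanβl)/(Z_0 + jZ_L·tanβl)
     = 50·(255 + j104)/(50 + j530)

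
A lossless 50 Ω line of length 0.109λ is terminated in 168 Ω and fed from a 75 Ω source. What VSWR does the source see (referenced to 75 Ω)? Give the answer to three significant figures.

βl = 2π × 0.109 = 39.2°
tan(βl) = 0.817
Z_in = Z_0·(Z_L + jZ_0·tanβl)/(Z_0 + jZ_L·tanβl) = 32.8 − j49.3 Ω
Γ_s = (Z_in − Z_s)/(Z_in + Z_s) = (-42.2 − j49.3)/(108 − j49.3), |Γ_s| = 0.547
VSWR = (1 + |Γ_s|)/(1 − |Γ_s|)

VSWR ≈ 3.41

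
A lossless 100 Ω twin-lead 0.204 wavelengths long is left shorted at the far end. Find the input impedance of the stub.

Z_in ≈ +j336 Ω

βl = 2π × 0.204 = 73.4°
tan(βl) = 3.36
For a shorted stub, Z_in = jZ_0·tan(βl)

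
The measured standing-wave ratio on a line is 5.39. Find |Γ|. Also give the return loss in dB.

|Γ| ≈ 0.687; return loss ≈ 3.26 dB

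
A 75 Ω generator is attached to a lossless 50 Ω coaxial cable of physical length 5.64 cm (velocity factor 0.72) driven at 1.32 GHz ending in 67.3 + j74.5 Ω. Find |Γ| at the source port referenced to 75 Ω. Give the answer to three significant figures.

λ = v/f = 0.72·c / 1.32 GHz = 0.164 m
βl = 2π·l/λ = 2π × 0.345 = 124°
tan(βl) = -1.48
Z_in = Z_0·(Z_L + jZ_0·tanβl)/(Z_0 + jZ_L·tanβl) = 15.1 + j9.55 Ω
Γ_s = (Z_in − Z_s)/(Z_in + Z_s) = (-59.9 + j9.55)/(90.1 + j9.55), |Γ_s| = 0.67

|Γ| ≈ 0.67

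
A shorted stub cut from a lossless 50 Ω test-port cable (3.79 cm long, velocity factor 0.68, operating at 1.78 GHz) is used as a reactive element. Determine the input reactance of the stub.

X_in ≈ -90 Ω (capacitive)

λ = v/f = 0.68·c / 1.78 GHz = 0.115 m
βl = 2π·l/λ = 2π × 0.331 = 119°
tan(βl) = -1.8
For a shorted stub, Z_in = jZ_0·tan(βl)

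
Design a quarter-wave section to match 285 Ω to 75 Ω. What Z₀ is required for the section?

Z_qwt ≈ 146 Ω

Z_qwt = √(Z_0·R_L) = √(75 × 285) = √21380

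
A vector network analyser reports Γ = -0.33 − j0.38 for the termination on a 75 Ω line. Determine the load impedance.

Z_L = Z_0·(1 + Γ)/(1 − Γ) = 75·(0.67 − j0.38)/(1.33 + j0.38)

Z_L ≈ 29.3 − j29.8 Ω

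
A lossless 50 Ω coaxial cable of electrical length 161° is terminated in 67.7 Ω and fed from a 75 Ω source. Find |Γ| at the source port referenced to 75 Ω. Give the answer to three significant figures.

tan(βl) = -0.344
Z_in = Z_0·(Z_L + jZ_0·tanβl)/(Z_0 + jZ_L·tanβl) = 62.2 + j11.8 Ω
Γ_s = (Z_in − Z_s)/(Z_in + Z_s) = (-12.8 + j11.8)/(137 + j11.8), |Γ_s| = 0.126

|Γ| ≈ 0.126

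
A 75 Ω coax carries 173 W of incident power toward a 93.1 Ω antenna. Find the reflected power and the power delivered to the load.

P_reflected ≈ 2.01 W; P_delivered ≈ 171 W

Γ = (93.1 − 75)/(93.1 + 75) = 0.108
|Γ|² = 0.0116
P_refl = |Γ|²·P_inc = 2.01 W, P_del = (1 − |Γ|²)·P_inc = 171 W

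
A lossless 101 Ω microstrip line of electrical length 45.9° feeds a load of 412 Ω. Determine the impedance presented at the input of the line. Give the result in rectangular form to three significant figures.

tan(βl) = tan(45.9°) = 1.03
Z_in = Z_0·(Z_L + jZ_0·tanβl)/(Z_0 + jZ_L·tanβl)
     = 101·(412 + j104)/(101 + j425)

Z_in ≈ 45.4 − j87.1 Ω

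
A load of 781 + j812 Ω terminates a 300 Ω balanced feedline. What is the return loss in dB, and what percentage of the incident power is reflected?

Γ = (481 + j812)/(1081 + j812), |Γ| = 0.698
RL = −20·log₁₀(0.698) = 3.12 dB
P_refl/P_inc = |Γ|² = 0.487

RL ≈ 3.12 dB; 48.7% of incident power reflected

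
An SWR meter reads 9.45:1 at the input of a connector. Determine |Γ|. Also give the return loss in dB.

|Γ| = (S − 1)/(S + 1) = (9.45 − 1)/(9.45 + 1) = 8.45/10.4
RL = −20·log₁₀|Γ| = −20·log₁₀(0.809)

|Γ| ≈ 0.809; return loss ≈ 1.85 dB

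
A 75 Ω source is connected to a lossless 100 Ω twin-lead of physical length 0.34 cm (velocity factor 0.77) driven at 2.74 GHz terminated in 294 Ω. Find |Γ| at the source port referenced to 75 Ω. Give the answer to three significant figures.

λ = v/f = 0.77·c / 2.74 GHz = 0.0843 m
βl = 2π·l/λ = 2π × 0.0403 = 14.5°
tan(βl) = 0.259
Z_in = Z_0·(Z_L + jZ_0·tanβl)/(Z_0 + jZ_L·tanβl) = 199 − j125 Ω
Γ_s = (Z_in − Z_s)/(Z_in + Z_s) = (124 − j125)/(274 − j125), |Γ_s| = 0.585

|Γ| ≈ 0.585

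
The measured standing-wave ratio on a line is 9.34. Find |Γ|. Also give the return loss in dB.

|Γ| = (S − 1)/(S + 1) = (9.34 − 1)/(9.34 + 1) = 8.34/10.3
RL = −20·log₁₀|Γ| = −20·log₁₀(0.807)

|Γ| ≈ 0.807; return loss ≈ 1.87 dB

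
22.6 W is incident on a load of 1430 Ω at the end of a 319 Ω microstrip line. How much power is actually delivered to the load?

Γ = (1430 − 319)/(1430 + 319) = 0.635
|Γ|² = 0.404
P_refl = |Γ|²·P_inc = 9.12 W, P_del = (1 − |Γ|²)·P_inc = 13.5 W

P_delivered ≈ 13.5 W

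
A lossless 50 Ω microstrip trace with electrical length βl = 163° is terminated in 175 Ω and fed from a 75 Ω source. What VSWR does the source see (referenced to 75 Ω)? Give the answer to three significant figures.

VSWR ≈ 2.61

tan(βl) = -0.306
Z_in = Z_0·(Z_L + jZ_0·tanβl)/(Z_0 + jZ_L·tanβl) = 89.2 + j80.2 Ω
Γ_s = (Z_in − Z_s)/(Z_in + Z_s) = (14.2 + j80.2)/(164 + j80.2), |Γ_s| = 0.446
VSWR = (1 + |Γ_s|)/(1 − |Γ_s|)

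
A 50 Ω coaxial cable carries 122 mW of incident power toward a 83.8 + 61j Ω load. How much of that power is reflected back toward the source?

P_reflected ≈ 27.4 mW

|Γ| = |(33.8 + j61)/(133.8 + j61)| = 0.474
|Γ|² = 0.225
P_refl = |Γ|²·P_inc = 27.4 mW, P_del = (1 − |Γ|²)·P_inc = 94.6 mW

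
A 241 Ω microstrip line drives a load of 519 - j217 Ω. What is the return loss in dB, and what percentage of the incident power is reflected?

RL ≈ 7.01 dB; 19.9% of incident power reflected

Γ = (278 − j217)/(760 − j217), |Γ| = 0.446
RL = −20·log₁₀(0.446) = 7.01 dB
P_refl/P_inc = |Γ|² = 0.199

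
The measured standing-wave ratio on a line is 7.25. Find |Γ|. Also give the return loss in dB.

|Γ| = (S − 1)/(S + 1) = (7.25 − 1)/(7.25 + 1) = 6.25/8.25
RL = −20·log₁₀|Γ| = −20·log₁₀(0.758)

|Γ| ≈ 0.758; return loss ≈ 2.41 dB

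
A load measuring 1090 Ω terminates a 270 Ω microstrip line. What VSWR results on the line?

For a purely resistive load, VSWR = R_L/Z_0 or Z_0/R_L (whichever > 1) = 1090/270

VSWR ≈ 4.04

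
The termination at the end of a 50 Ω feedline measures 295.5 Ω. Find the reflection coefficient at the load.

Γ = 0.711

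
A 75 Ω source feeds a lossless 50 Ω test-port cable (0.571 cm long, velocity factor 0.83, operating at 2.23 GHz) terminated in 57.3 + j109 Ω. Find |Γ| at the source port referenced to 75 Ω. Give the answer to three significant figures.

λ = v/f = 0.83·c / 2.23 GHz = 0.112 m
βl = 2π·l/λ = 2π × 0.0511 = 18.4°
tan(βl) = 0.333
Z_in = Z_0·(Z_L + jZ_0·tanβl)/(Z_0 + jZ_L·tanβl) = 288 + j57.2 Ω
Γ_s = (Z_in − Z_s)/(Z_in + Z_s) = (213 + j57.2)/(363 + j57.2), |Γ_s| = 0.6

|Γ| ≈ 0.6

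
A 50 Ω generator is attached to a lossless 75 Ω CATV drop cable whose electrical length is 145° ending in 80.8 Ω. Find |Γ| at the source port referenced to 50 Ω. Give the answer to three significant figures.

|Γ| ≈ 0.215

tan(βl) = -0.7
Z_in = Z_0·(Z_L + jZ_0·tanβl)/(Z_0 + jZ_L·tanβl) = 76.7 + j5.38 Ω
Γ_s = (Z_in − Z_s)/(Z_in + Z_s) = (26.7 + j5.38)/(127 + j5.38), |Γ_s| = 0.215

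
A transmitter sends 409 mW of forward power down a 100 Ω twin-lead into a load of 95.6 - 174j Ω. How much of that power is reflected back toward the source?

P_reflected ≈ 181 mW

|Γ| = |(-4.4 − j174)/(195.6 − j174)| = 0.665
|Γ|² = 0.442
P_refl = |Γ|²·P_inc = 181 mW, P_del = (1 − |Γ|²)·P_inc = 228 mW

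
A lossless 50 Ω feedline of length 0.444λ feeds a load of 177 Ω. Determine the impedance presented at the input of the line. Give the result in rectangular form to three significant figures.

βl = 2π × 0.444 = 160°
tan(βl) = tan(160°) = -0.367
Z_in = Z_0·(Z_L + jZ_0·tanβl)/(Z_0 + jZ_L·tanβl)
     = 50·(177 − j18.4)/(50 − j65)

Z_in ≈ 74.7 + j78.7 Ω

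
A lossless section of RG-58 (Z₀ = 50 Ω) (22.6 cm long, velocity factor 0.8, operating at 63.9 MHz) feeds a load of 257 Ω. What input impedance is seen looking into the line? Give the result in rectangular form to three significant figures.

λ = v/f = 0.8·c / 63.9 MHz = 3.76 m
βl = 2π·l/λ = 2π × 0.0602 = 21.7°
tan(βl) = tan(21.7°) = 0.397
Z_in = Z_0·(Z_L + jZ_0·tanβl)/(Z_0 + jZ_L·tanβl)
     = 50·(257 + j19.9)/(50 + j102)

Z_in ≈ 57.6 − j97.7 Ω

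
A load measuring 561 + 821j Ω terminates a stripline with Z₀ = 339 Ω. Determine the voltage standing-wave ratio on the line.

VSWR ≈ 5.63

Γ = (Z_L − Z_0)/(Z_L + Z_0) = (222 + j821)/(900 + j821)
|Γ| = 850/1220 = 0.698
VSWR = (1 + |Γ|)/(1 − |Γ|) = 1.7/0.302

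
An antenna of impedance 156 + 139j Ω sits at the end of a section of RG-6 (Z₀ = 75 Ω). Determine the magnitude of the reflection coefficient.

Γ = (Z_L − Z_0)/(Z_L + Z_0) = (81 + j139)/(231 + j139)
|Γ| = 161/270

|Γ| ≈ 0.597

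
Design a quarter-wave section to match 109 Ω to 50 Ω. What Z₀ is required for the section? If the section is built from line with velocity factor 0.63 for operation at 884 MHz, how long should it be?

Z_qwt = √(Z_0·R_L) = √(50 × 109) = √5450
λ = 0.63·c/f = 0.214 m, so l = λ/4 = 0.0535 m

Z_qwt ≈ 73.8 Ω; length ≈ 5.35 cm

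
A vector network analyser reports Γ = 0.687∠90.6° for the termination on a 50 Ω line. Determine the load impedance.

Z_L ≈ 17.8 + j46.2 Ω

Z_L = Z_0·(1 + Γ)/(1 − Γ) = 50·(0.993 + j0.687)/(1.01 − j0.687)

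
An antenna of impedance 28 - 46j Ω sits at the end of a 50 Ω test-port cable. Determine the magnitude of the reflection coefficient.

|Γ| ≈ 0.563

Γ = (Z_L − Z_0)/(Z_L + Z_0) = (-22 − j46)/(78 − j46)
|Γ| = 51/90.6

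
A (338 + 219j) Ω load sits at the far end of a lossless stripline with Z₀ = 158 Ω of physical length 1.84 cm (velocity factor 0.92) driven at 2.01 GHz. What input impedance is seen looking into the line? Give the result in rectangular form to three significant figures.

Z_in ≈ 126 − j170 Ω

λ = v/f = 0.92·c / 2.01 GHz = 0.137 m
βl = 2π·l/λ = 2π × 0.134 = 48.2°
tan(βl) = tan(48.2°) = 1.12
Z_in = Z_0·(Z_L + jZ_0·tanβl)/(Z_0 + jZ_L·tanβl)
     = 158·(338 + j396)/(-87.3 + j379)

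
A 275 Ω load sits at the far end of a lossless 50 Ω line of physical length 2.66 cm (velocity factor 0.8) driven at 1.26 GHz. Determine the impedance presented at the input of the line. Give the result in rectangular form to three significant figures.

λ = v/f = 0.8·c / 1.26 GHz = 0.19 m
βl = 2π·l/λ = 2π × 0.14 = 50.3°
tan(βl) = tan(50.3°) = 1.2
Z_in = Z_0·(Z_L + jZ_0·tanβl)/(Z_0 + jZ_L·tanβl)
     = 50·(275 + j60.2)/(50 + j331)

Z_in ≈ 15 − j39.3 Ω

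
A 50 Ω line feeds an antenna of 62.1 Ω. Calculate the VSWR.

Γ = (62.1 − 50)/(62.1 + 50) = 0.108
VSWR = (1 + 0.108)/(1 − 0.108)

VSWR ≈ 1.24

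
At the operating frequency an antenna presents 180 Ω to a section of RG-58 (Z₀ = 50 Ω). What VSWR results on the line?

VSWR ≈ 3.6

For a purely resistive load, VSWR = R_L/Z_0 or Z_0/R_L (whichever > 1) = 180/50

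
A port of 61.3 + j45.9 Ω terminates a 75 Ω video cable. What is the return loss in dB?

RL ≈ 9.55 dB

Γ = (-13.7 + j45.9)/(136.3 + j45.9), |Γ| = 0.333
RL = −20·log₁₀|Γ| = −20·log₁₀(0.333)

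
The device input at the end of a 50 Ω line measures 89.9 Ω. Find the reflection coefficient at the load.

Γ = (Z_L − Z_0)/(Z_L + Z_0) = (89.9 − 50)/(89.9 + 50) = 39.9/139.9

Γ = 0.285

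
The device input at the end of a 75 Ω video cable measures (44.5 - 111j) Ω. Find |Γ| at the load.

|Γ| ≈ 0.706

Γ = (Z_L − Z_0)/(Z_L + Z_0) = (-30.5 − j111)/(119.5 − j111)
|Γ| = 115/163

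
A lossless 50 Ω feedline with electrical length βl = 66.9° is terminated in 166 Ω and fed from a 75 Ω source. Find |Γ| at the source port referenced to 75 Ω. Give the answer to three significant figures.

|Γ| ≈ 0.641

tan(βl) = 2.34
Z_in = Z_0·(Z_L + jZ_0·tanβl)/(Z_0 + jZ_L·tanβl) = 17.5 − j19.1 Ω
Γ_s = (Z_in − Z_s)/(Z_in + Z_s) = (-57.5 − j19.1)/(92.5 − j19.1), |Γ_s| = 0.641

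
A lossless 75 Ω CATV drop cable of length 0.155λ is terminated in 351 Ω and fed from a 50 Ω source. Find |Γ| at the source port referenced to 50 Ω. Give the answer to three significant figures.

|Γ| ≈ 0.629

βl = 2π × 0.155 = 55.8°
tan(βl) = 1.47
Z_in = Z_0·(Z_L + jZ_0·tanβl)/(Z_0 + jZ_L·tanβl) = 22.9 − j47.6 Ω
Γ_s = (Z_in − Z_s)/(Z_in + Z_s) = (-27.1 − j47.6)/(72.9 − j47.6), |Γ_s| = 0.629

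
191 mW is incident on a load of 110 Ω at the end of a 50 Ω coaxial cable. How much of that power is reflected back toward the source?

P_reflected ≈ 26.9 mW

Γ = (110 − 50)/(110 + 50) = 0.375
|Γ|² = 0.141
P_refl = |Γ|²·P_inc = 26.9 mW, P_del = (1 − |Γ|²)·P_inc = 164 mW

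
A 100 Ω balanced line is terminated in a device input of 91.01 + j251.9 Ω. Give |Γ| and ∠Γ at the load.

Γ = (Z_L − Z_0)/(Z_L + Z_0) = (-8.99 + j251.9)/(191 + j251.9)
|Γ| = 252/316 = 0.797

Γ ≈ 0.797 ∠ 39.2°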